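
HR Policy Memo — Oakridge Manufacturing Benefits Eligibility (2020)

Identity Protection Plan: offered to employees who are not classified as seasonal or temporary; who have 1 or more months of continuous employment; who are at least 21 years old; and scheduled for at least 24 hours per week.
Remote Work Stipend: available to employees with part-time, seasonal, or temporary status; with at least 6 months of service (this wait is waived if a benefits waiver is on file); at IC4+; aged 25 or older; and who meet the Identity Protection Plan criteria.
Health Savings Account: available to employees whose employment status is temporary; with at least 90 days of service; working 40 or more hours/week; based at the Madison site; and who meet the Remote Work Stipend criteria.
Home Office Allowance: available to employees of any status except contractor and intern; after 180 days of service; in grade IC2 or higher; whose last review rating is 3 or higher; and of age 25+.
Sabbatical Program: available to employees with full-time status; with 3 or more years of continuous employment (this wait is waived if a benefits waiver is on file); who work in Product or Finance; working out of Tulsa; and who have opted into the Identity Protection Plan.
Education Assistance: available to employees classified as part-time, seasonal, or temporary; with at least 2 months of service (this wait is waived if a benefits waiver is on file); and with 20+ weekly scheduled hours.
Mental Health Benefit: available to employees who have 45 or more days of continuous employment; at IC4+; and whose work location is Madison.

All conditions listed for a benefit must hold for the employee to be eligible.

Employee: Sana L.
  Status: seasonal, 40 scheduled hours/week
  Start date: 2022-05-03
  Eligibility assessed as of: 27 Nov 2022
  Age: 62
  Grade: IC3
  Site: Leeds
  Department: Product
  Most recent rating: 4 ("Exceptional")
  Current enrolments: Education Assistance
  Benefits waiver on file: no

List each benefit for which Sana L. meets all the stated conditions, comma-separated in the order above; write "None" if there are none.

Home Office Allowance, Education Assistance

Service from 2022-05-03 to 27 Nov 2022: 208 days.
Identity Protection Plan — status seasonal ✗ (excluded) → not eligible.
Remote Work Stipend — status seasonal ✓; no waiver, service 208 days ≥ 6 months (≈180 days) ✓; grade IC3 < IC4 ✗ → not eligible.
Health Savings Account — status seasonal ✗ (requires temporary) → not eligible.
Home Office Allowance — status seasonal ✓ (not excluded); service 208 days ≥ 180 days ✓; grade IC3 ≥ IC2 ✓; rating 4 ≥ 3 ✓; age 62 ≥ 25 ✓ → eligible.
Sabbatical Program — status seasonal ✗ (requires full-time) → not eligible.
Education Assistance — status seasonal ✓; no waiver, service 208 days ≥ 2 months (≈60 days) ✓; 40 hrs/wk ≥ 20 ✓ → eligible.
Mental Health Benefit — service 208 days ≥ 45 days ✓; grade IC3 < IC4 ✗ → not eligible.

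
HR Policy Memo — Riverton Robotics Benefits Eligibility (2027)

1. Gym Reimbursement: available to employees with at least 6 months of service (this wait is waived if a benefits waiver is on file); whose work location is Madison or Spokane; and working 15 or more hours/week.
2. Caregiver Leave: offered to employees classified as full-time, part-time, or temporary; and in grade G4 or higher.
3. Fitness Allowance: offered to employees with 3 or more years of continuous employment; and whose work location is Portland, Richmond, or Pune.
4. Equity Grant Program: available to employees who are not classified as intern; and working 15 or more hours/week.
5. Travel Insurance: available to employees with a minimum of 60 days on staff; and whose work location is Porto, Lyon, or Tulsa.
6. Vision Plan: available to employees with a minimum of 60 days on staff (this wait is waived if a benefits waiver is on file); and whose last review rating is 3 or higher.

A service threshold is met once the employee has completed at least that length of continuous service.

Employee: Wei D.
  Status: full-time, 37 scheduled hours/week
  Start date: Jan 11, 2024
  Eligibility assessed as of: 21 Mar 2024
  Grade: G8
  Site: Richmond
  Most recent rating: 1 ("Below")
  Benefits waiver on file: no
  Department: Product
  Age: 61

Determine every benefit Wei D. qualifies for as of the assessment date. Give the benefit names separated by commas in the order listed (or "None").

Caregiver Leave, Equity Grant Program

Service from Jan 11, 2024 to 21 Mar 2024: 70 days.
Gym Reimbursement — no waiver, service 70 days < 6 months (≈180 days) ✗ → not eligible.
Caregiver Leave — status full-time ✓; grade G8 ≥ G4 ✓ → eligible.
Fitness Allowance — service 70 days < 3 years (≈1095 days) ✗ → not eligible.
Equity Grant Program — status full-time ✓ (not excluded); 37 hrs/wk ≥ 15 ✓ → eligible.
Travel Insurance — service 70 days ≥ 60 days ✓; site Richmond ✗ (not Porto, Lyon, or Tulsa) → not eligible.
Vision Plan — no waiver, service 70 days ≥ 60 days ✓; rating 1 < 3 ✗ → not eligible.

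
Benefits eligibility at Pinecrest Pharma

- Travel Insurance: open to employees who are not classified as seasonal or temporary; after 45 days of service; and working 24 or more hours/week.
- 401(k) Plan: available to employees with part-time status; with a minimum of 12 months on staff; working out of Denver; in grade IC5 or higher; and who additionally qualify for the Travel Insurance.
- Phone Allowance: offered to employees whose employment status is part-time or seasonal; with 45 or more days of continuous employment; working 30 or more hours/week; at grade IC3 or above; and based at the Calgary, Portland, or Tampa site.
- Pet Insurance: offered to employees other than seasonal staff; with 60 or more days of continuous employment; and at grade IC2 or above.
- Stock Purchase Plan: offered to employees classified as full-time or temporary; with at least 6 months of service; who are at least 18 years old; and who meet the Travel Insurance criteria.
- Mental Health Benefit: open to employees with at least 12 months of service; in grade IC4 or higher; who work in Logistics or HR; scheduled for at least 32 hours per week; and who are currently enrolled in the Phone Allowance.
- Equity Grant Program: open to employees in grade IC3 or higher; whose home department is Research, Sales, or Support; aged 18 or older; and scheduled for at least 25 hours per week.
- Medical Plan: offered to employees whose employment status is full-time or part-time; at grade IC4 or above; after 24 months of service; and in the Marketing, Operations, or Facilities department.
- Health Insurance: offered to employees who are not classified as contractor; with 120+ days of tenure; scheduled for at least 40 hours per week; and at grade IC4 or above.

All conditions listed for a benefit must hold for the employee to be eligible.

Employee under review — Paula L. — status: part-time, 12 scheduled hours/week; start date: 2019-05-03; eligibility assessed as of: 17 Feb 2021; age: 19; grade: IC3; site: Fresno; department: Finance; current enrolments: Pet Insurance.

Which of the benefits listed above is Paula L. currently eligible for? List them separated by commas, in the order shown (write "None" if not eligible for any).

Pet Insurance

Service from 2019-05-03 to 17 Feb 2021: 656 days.
Travel Insurance — status part-time ✓ (not excluded); service 656 days ≥ 45 days ✓; 12 hrs/wk < 24 ✗ → not eligible.
401(k) Plan — status part-time ✓; service 656 days ≥ 12 months (≈360 days) ✓; site Fresno ✗ (not Denver) → not eligible.
Phone Allowance — status part-time ✓; service 656 days ≥ 45 days ✓; 12 hrs/wk < 30 ✗ → not eligible.
Pet Insurance — status part-time ✓ (not excluded); service 656 days ≥ 60 days ✓; grade IC3 ≥ IC2 ✓ → eligible.
Stock Purchase Plan — status part-time ✗ (requires full-time or temporary) → not eligible.
Mental Health Benefit — service 656 days ≥ 12 months (≈360 days) ✓; grade IC3 < IC4 ✗ → not eligible.
Equity Grant Program — grade IC3 ≥ IC3 ✓; dept Finance ✗ → not eligible.
Medical Plan — status part-time ✓; grade IC3 < IC4 ✗ → not eligible.
Health Insurance — status part-time ✓ (not excluded); service 656 days ≥ 120 days ✓; 12 hrs/wk < 40 ✗ → not eligible.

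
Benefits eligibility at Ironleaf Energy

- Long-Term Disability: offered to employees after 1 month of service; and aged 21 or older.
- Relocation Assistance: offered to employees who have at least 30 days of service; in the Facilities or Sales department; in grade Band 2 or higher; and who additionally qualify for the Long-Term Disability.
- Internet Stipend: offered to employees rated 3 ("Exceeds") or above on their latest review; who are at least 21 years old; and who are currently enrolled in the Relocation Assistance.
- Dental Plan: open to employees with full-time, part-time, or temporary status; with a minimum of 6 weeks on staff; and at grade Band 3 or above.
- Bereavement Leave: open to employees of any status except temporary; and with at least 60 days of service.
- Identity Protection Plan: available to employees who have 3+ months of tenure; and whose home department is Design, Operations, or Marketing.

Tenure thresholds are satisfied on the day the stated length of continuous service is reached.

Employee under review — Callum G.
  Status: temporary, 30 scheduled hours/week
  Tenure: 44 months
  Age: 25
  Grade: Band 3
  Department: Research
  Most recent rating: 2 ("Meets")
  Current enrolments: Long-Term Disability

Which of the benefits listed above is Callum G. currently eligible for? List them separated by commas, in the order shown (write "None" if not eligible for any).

Long-Term Disability, Dental Plan

Long-Term Disability — service 44 months ≥ 1 month ✓; age 25 ≥ 21 ✓ → eligible.
Relocation Assistance — service 44 months ≥ 30 days ✓; dept Research ✗ → not eligible.
Internet Stipend — rating 2 < 3 ✗ → not eligible.
Dental Plan — status temporary ✓; service 44 months ≥ 6 weeks (≈42 days) ✓; grade Band 3 ≥ Band 3 ✓ → eligible.
Bereavement Leave — status temporary ✗ (excluded) → not eligible.
Identity Protection Plan — service 44 months ≥ 3 months ✓; dept Research ✗ → not eligible.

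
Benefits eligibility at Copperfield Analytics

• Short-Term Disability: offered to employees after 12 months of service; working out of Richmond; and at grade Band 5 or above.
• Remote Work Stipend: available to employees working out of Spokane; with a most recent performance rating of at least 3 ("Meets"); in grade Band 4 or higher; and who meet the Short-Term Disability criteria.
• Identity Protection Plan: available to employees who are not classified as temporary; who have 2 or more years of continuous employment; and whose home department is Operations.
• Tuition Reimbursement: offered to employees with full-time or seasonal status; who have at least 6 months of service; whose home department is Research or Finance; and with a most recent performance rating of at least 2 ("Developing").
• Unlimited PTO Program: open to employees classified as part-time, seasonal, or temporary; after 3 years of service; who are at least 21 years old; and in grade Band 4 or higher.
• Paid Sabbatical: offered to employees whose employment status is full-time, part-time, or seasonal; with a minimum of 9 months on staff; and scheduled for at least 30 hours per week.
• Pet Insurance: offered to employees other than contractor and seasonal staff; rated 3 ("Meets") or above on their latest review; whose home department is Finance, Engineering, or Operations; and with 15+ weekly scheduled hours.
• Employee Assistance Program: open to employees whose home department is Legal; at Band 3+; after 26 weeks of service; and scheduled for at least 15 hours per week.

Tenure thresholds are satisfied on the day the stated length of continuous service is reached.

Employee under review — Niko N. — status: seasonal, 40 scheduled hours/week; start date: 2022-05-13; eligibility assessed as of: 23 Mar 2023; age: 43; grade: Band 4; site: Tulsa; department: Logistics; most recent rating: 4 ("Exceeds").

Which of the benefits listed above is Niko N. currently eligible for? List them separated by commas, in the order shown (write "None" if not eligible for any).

Paid Sabbatical

Service from 2022-05-13 to 23 Mar 2023: 314 days.
Short-Term Disability — service 314 days < 12 months (≈360 days) ✗ → not eligible.
Remote Work Stipend — site Tulsa ✗ (not Spokane) → not eligible.
Identity Protection Plan — status seasonal ✓ (not excluded); service 314 days < 2 years (≈730 days) ✗ → not eligible.
Tuition Reimbursement — status seasonal ✓; service 314 days ≥ 6 months (≈180 days) ✓; dept Logistics ✗ → not eligible.
Unlimited PTO Program — status seasonal ✓; service 314 days < 3 years (≈1095 days) ✗ → not eligible.
Paid Sabbatical — status seasonal ✓; service 314 days ≥ 9 months (≈270 days) ✓; 40 hrs/wk ≥ 30 ✓ → eligible.
Pet Insurance — status seasonal ✗ (excluded) → not eligible.
Employee Assistance Program — dept Logistics ✗ → not eligible.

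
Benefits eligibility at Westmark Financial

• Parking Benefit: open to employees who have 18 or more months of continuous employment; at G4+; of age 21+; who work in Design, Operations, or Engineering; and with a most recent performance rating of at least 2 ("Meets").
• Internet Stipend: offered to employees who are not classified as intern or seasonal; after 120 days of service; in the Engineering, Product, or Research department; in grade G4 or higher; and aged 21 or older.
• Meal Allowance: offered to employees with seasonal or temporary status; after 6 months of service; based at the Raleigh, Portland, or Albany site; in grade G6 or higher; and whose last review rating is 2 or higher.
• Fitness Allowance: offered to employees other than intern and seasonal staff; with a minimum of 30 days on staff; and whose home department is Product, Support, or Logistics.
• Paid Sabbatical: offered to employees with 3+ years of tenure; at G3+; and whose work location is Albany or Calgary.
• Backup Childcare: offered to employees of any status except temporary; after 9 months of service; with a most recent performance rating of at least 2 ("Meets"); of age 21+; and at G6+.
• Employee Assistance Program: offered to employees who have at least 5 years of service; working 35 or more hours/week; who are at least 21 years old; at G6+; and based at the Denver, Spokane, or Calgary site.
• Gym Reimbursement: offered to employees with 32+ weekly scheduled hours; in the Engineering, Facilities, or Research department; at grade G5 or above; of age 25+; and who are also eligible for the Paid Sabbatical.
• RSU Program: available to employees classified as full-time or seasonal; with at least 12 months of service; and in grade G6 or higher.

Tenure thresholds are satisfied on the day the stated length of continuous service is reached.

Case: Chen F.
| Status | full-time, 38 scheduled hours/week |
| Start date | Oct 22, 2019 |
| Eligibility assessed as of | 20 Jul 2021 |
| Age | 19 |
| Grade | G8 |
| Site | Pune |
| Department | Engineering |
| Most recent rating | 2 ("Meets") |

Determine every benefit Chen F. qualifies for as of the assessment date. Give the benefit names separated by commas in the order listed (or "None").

RSU Program

Service from Oct 22, 2019 to 20 Jul 2021: 637 days.
Parking Benefit — service 637 days ≥ 18 months (≈540 days) ✓; grade G8 ≥ G4 ✓; age 19 < 21 ✗ → not eligible.
Internet Stipend — status full-time ✓ (not excluded); service 637 days ≥ 120 days ✓; dept Engineering ✓; grade G8 ≥ G4 ✓; age 19 < 21 ✗ → not eligible.
Meal Allowance — status full-time ✗ (requires seasonal or temporary) → not eligible.
Fitness Allowance — status full-time ✓ (not excluded); service 637 days ≥ 30 days ✓; dept Engineering ✗ → not eligible.
Paid Sabbatical — service 637 days < 3 years (≈1095 days) ✗ → not eligible.
Backup Childcare — status full-time ✓ (not excluded); service 637 days ≥ 9 months (≈270 days) ✓; rating 2 ≥ 2 ✓; age 19 < 21 ✗ → not eligible.
Employee Assistance Program — service 637 days < 5 years (≈1825 days) ✗ → not eligible.
Gym Reimbursement — 38 hrs/wk ≥ 32 ✓; dept Engineering ✓; grade G8 ≥ G5 ✓; age 19 < 25 ✗ → not eligible.
RSU Program — status full-time ✓; service 637 days ≥ 12 months (≈360 days) ✓; grade G8 ≥ G6 ✓ → eligible.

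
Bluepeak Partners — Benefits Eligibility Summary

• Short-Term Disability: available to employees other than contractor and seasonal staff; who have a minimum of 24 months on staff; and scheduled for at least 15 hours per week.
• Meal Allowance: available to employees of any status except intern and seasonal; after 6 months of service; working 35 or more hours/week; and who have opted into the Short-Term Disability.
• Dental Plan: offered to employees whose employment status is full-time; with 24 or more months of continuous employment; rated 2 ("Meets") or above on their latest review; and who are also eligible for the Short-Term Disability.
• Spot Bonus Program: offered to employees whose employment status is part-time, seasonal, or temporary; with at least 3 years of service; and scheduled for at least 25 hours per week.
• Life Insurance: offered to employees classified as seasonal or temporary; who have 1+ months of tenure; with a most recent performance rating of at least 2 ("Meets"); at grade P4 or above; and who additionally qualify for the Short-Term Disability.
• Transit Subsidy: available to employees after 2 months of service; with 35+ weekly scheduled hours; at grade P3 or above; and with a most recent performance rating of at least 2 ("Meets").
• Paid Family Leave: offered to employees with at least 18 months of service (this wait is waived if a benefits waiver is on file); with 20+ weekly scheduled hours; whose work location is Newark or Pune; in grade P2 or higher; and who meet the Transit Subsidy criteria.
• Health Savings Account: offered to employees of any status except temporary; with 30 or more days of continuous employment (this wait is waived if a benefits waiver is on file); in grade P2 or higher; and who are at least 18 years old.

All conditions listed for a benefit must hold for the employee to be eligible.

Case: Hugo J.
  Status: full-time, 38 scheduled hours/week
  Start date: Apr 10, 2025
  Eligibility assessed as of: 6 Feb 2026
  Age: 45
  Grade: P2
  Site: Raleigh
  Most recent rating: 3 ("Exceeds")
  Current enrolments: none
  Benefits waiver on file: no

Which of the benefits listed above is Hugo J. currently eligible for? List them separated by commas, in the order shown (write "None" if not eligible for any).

Health Savings Account

Service from Apr 10, 2025 to 6 Feb 2026: 302 days.
Short-Term Disability — status full-time ✓ (not excluded); service 302 days < 24 months (≈720 days) ✗ → not eligible.
Meal Allowance — status full-time ✓ (not excluded); service 302 days ≥ 6 months (≈180 days) ✓; 38 hrs/wk ≥ 35 ✓; not enrolled in Short-Term Disability ✗ → not eligible.
Dental Plan — status full-time ✓; service 302 days < 24 months (≈720 days) ✗ → not eligible.
Spot Bonus Program — status full-time ✗ (requires part-time, seasonal, or temporary) → not eligible.
Life Insurance — status full-time ✗ (requires seasonal or temporary) → not eligible.
Transit Subsidy — service 302 days ≥ 2 months (≈60 days) ✓; 38 hrs/wk ≥ 35 ✓; grade P2 < P3 ✗ → not eligible.
Paid Family Leave — no waiver, service 302 days < 18 months (≈540 days) ✗ → not eligible.
Health Savings Account — status full-time ✓ (not excluded); no waiver, service 302 days ≥ 30 days ✓; grade P2 ≥ P2 ✓; age 45 ≥ 18 ✓ → eligible.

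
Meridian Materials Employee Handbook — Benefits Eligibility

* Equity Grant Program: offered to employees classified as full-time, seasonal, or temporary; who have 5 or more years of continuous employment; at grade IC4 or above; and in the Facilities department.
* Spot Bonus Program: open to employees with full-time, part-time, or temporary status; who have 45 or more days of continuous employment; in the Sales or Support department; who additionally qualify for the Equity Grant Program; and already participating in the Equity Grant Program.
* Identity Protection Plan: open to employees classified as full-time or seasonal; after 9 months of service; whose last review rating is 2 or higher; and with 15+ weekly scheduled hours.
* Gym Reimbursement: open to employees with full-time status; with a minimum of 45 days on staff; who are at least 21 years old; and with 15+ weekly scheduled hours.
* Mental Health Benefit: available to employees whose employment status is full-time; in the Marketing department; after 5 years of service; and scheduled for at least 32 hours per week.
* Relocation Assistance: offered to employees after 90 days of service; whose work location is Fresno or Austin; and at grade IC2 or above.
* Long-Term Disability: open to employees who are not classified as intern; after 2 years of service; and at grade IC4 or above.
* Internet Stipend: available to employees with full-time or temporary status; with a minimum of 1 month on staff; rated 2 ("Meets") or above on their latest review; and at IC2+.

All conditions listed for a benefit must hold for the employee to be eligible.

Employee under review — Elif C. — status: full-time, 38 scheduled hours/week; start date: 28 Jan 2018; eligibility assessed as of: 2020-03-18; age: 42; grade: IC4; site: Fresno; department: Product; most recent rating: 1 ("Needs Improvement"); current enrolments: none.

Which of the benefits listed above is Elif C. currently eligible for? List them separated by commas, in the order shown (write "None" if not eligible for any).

Gym Reimbursement, Relocation Assistance, Long-Term Disability

Service from 28 Jan 2018 to 2020-03-18: 780 days.
Equity Grant Program — status full-time ✓; service 780 days < 5 years (≈1825 days) ✗ → not eligible.
Spot Bonus Program — status full-time ✓; service 780 days ≥ 45 days ✓; dept Product ✗ → not eligible.
Identity Protection Plan — status full-time ✓; service 780 days ≥ 9 months (≈270 days) ✓; rating 1 < 2 ✗ → not eligible.
Gym Reimbursement — status full-time ✓; service 780 days ≥ 45 days ✓; age 42 ≥ 21 ✓; 38 hrs/wk ≥ 15 ✓ → eligible.
Mental Health Benefit — status full-time ✓; dept Product ✗ → not eligible.
Relocation Assistance — service 780 days ≥ 90 days ✓; site Fresno ✓; grade IC4 ≥ IC2 ✓ → eligible.
Long-Term Disability — status full-time ✓ (not excluded); service 780 days ≥ 2 years (≈730 days) ✓; grade IC4 ≥ IC4 ✓ → eligible.
Internet Stipend — status full-time ✓; service 780 days ≥ 1 month (≈30 days) ✓; rating 1 < 2 ✗ → not eligible.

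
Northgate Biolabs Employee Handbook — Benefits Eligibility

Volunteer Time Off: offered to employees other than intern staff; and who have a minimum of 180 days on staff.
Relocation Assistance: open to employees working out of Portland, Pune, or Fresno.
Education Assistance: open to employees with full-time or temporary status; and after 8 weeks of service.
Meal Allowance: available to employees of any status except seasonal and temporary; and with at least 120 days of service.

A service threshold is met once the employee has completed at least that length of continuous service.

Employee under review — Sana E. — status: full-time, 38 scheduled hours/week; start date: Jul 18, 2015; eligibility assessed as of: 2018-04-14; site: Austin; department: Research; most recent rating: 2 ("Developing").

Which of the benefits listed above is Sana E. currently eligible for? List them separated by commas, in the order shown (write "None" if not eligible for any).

Service from Jul 18, 2015 to 2018-04-14: 1001 days.
Volunteer Time Off — status full-time ✓ (not excluded); service 1001 days ≥ 180 days ✓ → eligible.
Relocation Assistance — site Austin ✗ (not Portland, Pune, or Fresno) → not eligible.
Education Assistance — status full-time ✓; service 1001 days ≥ 8 weeks (≈56 days) ✓ → eligible.
Meal Allowance — status full-time ✓ (not excluded); service 1001 days ≥ 120 days ✓ → eligible.

Volunteer Time Off, Education Assistance, Meal Allowance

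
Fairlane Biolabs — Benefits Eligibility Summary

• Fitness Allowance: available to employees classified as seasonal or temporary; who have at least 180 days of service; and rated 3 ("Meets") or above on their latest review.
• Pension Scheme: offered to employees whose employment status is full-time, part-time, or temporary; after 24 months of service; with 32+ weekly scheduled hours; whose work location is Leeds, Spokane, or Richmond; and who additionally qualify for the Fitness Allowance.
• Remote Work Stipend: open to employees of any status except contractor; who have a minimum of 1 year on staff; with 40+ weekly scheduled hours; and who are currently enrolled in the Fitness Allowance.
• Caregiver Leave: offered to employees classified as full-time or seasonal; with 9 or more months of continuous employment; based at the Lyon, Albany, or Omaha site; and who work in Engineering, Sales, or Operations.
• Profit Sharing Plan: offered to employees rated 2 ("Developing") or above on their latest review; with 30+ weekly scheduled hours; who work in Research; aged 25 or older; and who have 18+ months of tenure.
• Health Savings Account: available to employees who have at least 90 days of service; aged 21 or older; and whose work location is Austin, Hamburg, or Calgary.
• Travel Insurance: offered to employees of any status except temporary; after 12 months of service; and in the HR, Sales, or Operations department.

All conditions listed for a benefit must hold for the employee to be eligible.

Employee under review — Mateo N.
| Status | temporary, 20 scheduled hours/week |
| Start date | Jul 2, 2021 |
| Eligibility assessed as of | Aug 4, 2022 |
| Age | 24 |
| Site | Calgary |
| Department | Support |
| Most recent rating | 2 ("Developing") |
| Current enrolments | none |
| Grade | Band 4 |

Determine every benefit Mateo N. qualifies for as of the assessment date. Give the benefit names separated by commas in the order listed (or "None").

Health Savings Account

Service from Jul 2, 2021 to Aug 4, 2022: 398 days.
Fitness Allowance — status temporary ✓; service 398 days ≥ 180 days ✓; rating 2 < 3 ✗ → not eligible.
Pension Scheme — status temporary ✓; service 398 days < 24 months (≈720 days) ✗ → not eligible.
Remote Work Stipend — status temporary ✓ (not excluded); service 398 days ≥ 1 year (≈365 days) ✓; 20 hrs/wk < 40 ✗ → not eligible.
Caregiver Leave — status temporary ✗ (requires full-time or seasonal) → not eligible.
Profit Sharing Plan — rating 2 ≥ 2 ✓; 20 hrs/wk < 30 ✗ → not eligible.
Health Savings Account — service 398 days ≥ 90 days ✓; age 24 ≥ 21 ✓; site Calgary ✓ → eligible.
Travel Insurance — status temporary ✗ (excluded) → not eligible.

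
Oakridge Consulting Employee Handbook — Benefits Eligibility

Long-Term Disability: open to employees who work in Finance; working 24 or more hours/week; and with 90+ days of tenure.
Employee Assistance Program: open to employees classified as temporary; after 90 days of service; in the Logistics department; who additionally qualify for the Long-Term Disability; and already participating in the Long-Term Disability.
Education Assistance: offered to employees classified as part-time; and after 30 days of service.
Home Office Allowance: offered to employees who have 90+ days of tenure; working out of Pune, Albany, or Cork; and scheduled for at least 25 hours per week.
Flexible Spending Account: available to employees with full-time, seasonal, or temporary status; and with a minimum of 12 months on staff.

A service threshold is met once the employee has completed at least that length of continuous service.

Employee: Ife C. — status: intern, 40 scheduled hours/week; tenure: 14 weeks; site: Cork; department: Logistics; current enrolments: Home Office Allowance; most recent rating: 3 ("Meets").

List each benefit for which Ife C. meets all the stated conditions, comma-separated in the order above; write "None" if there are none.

Home Office Allowance

Long-Term Disability — dept Logistics ✗ → not eligible.
Employee Assistance Program — status intern ✗ (requires temporary) → not eligible.
Education Assistance — status intern ✗ (requires part-time) → not eligible.
Home Office Allowance — service 14 weeks ≥ 90 days ✓; site Cork ✓; 40 hrs/wk ≥ 25 ✓ → eligible.
Flexible Spending Account — status intern ✗ (requires full-time, seasonal, or temporary) → not eligible.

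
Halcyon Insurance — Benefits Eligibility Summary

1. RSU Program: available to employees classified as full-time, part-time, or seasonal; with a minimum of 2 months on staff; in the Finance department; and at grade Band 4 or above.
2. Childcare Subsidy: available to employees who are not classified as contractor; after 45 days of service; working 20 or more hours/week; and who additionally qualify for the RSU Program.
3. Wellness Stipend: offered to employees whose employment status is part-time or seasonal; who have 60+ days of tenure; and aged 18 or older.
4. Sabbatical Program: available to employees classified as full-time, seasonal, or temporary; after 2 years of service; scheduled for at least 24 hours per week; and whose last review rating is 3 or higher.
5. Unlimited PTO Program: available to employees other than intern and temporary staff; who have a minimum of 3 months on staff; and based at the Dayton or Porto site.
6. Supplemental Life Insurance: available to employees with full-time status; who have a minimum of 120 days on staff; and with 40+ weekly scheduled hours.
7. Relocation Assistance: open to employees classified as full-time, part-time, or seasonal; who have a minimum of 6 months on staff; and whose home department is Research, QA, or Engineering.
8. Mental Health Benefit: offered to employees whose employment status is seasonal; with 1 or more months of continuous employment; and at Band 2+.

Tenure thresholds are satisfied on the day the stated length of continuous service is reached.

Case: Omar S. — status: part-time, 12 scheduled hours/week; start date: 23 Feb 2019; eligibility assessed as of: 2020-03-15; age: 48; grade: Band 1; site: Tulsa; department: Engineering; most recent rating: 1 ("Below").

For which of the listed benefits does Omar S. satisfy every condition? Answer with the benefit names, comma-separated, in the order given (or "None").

Service from 23 Feb 2019 to 2020-03-15: 386 days.
RSU Program — status part-time ✓; service 386 days ≥ 2 months (≈60 days) ✓; dept Engineering ✗ → not eligible.
Childcare Subsidy — status part-time ✓ (not excluded); service 386 days ≥ 45 days ✓; 12 hrs/wk < 20 ✗ → not eligible.
Wellness Stipend — status part-time ✓; service 386 days ≥ 60 days ✓; age 48 ≥ 18 ✓ → eligible.
Sabbatical Program — status part-time ✗ (requires full-time, seasonal, or temporary) → not eligible.
Unlimited PTO Program — status part-time ✓ (not excluded); service 386 days ≥ 3 months (≈90 days) ✓; site Tulsa ✗ (not Dayton or Porto) → not eligible.
Supplemental Life Insurance — status part-time ✗ (requires full-time) → not eligible.
Relocation Assistance — status part-time ✓; service 386 days ≥ 6 months (≈180 days) ✓; dept Engineering ✓ → eligible.
Mental Health Benefit — status part-time ✗ (requires seasonal) → not eligible.

Wellness Stipend, Relocation Assistance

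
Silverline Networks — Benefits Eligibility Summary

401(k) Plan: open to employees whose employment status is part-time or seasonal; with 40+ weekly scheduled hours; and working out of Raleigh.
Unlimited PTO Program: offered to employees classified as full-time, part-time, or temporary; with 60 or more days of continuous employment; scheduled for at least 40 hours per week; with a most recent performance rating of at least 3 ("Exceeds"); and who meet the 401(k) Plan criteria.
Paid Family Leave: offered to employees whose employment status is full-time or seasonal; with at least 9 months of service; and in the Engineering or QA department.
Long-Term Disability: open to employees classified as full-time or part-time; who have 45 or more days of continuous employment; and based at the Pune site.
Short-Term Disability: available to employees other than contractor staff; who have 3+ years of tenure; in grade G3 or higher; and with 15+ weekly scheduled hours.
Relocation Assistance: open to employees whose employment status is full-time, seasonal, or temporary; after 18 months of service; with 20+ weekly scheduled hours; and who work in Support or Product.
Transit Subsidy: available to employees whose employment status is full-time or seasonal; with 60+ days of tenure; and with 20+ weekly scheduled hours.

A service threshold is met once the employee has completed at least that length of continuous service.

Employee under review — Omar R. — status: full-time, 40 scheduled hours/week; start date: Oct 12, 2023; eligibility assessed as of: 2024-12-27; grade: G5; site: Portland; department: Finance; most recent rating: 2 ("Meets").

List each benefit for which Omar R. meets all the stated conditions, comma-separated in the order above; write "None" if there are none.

Transit Subsidy

Service from Oct 12, 2023 to 2024-12-27: 442 days.
401(k) Plan — status full-time ✗ (requires part-time or seasonal) → not eligible.
Unlimited PTO Program — status full-time ✓; service 442 days ≥ 60 days ✓; 40 hrs/wk ≥ 40 ✓; rating 2 < 3 ✗ → not eligible.
Paid Family Leave — status full-time ✓; service 442 days ≥ 9 months (≈270 days) ✓; dept Finance ✗ → not eligible.
Long-Term Disability — status full-time ✓; service 442 days ≥ 45 days ✓; site Portland ✗ (not Pune) → not eligible.
Short-Term Disability — status full-time ✓ (not excluded); service 442 days < 3 years (≈1095 days) ✗ → not eligible.
Relocation Assistance — status full-time ✓; service 442 days < 18 months (≈540 days) ✗ → not eligible.
Transit Subsidy — status full-time ✓; service 442 days ≥ 60 days ✓; 40 hrs/wk ≥ 20 ✓ → eligible.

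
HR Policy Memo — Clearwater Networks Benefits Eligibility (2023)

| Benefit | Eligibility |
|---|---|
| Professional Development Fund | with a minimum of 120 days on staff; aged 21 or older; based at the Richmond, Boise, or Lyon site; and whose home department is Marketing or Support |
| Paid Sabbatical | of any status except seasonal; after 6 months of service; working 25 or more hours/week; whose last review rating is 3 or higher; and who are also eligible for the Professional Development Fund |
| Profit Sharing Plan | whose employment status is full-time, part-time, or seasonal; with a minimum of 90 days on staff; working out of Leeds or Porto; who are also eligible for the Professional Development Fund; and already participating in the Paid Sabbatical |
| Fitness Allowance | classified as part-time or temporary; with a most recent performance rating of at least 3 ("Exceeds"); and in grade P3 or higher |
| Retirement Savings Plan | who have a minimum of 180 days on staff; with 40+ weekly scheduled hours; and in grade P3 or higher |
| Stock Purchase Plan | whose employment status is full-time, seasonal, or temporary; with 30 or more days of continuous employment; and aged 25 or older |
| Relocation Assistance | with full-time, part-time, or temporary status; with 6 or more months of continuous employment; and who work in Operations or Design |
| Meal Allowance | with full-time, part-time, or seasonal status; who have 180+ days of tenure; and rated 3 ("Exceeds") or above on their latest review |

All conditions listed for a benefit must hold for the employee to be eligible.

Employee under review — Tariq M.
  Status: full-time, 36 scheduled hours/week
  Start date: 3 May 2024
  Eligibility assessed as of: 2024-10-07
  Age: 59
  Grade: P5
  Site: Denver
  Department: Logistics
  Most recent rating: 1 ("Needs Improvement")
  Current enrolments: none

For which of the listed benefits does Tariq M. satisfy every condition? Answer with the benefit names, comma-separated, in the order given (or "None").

Service from 3 May 2024 to 2024-10-07: 157 days.
Professional Development Fund — service 157 days ≥ 120 days ✓; age 59 ≥ 21 ✓; site Denver ✗ (not Richmond, Boise, or Lyon) → not eligible.
Paid Sabbatical — status full-time ✓ (not excluded); service 157 days < 6 months (≈180 days) ✗ → not eligible.
Profit Sharing Plan — status full-time ✓; service 157 days ≥ 90 days ✓; site Denver ✗ (not Leeds or Porto) → not eligible.
Fitness Allowance — status full-time ✗ (requires part-time or temporary) → not eligible.
Retirement Savings Plan — service 157 days < 180 days ✗ → not eligible.
Stock Purchase Plan — status full-time ✓; service 157 days ≥ 30 days ✓; age 59 ≥ 25 ✓ → eligible.
Relocation Assistance — status full-time ✓; service 157 days < 6 months (≈180 days) ✗ → not eligible.
Meal Allowance — status full-time ✓; service 157 days < 180 days ✗ → not eligible.

Stock Purchase Plan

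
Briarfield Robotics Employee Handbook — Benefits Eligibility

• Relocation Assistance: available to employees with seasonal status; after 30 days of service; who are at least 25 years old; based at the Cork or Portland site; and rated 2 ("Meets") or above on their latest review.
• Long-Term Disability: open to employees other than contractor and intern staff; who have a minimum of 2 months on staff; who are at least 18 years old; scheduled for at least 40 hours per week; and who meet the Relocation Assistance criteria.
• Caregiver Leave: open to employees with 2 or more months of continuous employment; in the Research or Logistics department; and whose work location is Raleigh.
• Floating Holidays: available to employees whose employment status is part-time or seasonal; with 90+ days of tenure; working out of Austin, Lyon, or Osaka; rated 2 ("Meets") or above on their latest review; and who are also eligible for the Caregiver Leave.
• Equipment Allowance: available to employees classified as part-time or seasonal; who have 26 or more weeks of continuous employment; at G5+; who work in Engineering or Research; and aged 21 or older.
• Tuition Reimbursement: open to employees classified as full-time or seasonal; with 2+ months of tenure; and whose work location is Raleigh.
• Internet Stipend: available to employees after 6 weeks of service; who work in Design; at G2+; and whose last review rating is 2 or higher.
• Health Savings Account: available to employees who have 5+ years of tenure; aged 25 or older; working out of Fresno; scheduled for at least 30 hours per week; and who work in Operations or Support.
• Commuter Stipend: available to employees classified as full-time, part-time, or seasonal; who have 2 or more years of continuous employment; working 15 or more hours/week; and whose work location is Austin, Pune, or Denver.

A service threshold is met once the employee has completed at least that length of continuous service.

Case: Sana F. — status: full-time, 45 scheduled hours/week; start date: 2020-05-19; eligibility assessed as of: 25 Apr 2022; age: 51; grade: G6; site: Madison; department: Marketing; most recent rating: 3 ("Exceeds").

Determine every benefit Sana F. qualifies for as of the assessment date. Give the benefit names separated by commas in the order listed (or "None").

None

Service from 2020-05-19 to 25 Apr 2022: 706 days.
Relocation Assistance — status full-time ✗ (requires seasonal) → not eligible.
Long-Term Disability — status full-time ✓ (not excluded); service 706 days ≥ 2 months (≈60 days) ✓; age 51 ≥ 18 ✓; 45 hrs/wk ≥ 40 ✓; not eligible for Relocation Assistance ✗ → not eligible.
Caregiver Leave — service 706 days ≥ 2 months (≈60 days) ✓; dept Marketing ✗ → not eligible.
Floating Holidays — status full-time ✗ (requires part-time or seasonal) → not eligible.
Equipment Allowance — status full-time ✗ (requires part-time or seasonal) → not eligible.
Tuition Reimbursement — status full-time ✓; service 706 days ≥ 2 months (≈60 days) ✓; site Madison ✗ (not Raleigh) → not eligible.
Internet Stipend — service 706 days ≥ 6 weeks (≈42 days) ✓; dept Marketing ✗ → not eligible.
Health Savings Account — service 706 days < 5 years (≈1825 days) ✗ → not eligible.
Commuter Stipend — status full-time ✓; service 706 days < 2 years (≈730 days) ✗ → not eligible.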